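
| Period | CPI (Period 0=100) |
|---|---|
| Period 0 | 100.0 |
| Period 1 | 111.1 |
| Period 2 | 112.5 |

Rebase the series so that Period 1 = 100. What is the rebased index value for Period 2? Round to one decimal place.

101.3

Rebased(Period 2) = 112.5 / 111.1 × 100 = 101.2601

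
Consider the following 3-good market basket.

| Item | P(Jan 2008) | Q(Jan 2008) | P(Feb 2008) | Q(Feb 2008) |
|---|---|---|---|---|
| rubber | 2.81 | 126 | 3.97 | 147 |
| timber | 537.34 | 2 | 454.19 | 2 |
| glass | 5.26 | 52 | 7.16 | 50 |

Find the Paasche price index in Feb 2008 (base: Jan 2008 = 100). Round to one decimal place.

105.7

Paasche price index uses current-period quantities as weights.
ΣP(Feb 2008)·Q(Feb 2008) = 3.97×147 + 454.19×2 + 7.16×50 = 583.59 + 908.38 + 358 = 1849.97
ΣP(Jan 2008)·Q(Feb 2008) = 2.81×147 + 537.34×2 + 5.26×50 = 413.07 + 1074.68 + 263 = 1750.75
Index = 1849.97 / 1750.75 × 100 = 105.6673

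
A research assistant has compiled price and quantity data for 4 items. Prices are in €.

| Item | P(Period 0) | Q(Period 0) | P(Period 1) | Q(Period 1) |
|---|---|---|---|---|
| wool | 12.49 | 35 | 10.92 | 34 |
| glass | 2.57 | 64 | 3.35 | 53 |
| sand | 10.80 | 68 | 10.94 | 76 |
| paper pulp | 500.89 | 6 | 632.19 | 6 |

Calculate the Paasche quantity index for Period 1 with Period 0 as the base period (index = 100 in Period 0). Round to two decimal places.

100.77

Paasche quantity index uses current-period prices as weights.
ΣP(Period 1)·Q(Period 1) = 10.92×34 + 3.35×53 + 10.94×76 + 632.19×6 = 371.28 + 177.55 + 831.44 + 3793.14 = 5173.41
ΣP(Period 1)·Q(Period 0) = 10.92×35 + 3.35×64 + 10.94×68 + 632.19×6 = 382.2 + 214.4 + 743.92 + 3793.14 = 5133.66
Index = 5173.41 / 5133.66 × 100 = 100.7743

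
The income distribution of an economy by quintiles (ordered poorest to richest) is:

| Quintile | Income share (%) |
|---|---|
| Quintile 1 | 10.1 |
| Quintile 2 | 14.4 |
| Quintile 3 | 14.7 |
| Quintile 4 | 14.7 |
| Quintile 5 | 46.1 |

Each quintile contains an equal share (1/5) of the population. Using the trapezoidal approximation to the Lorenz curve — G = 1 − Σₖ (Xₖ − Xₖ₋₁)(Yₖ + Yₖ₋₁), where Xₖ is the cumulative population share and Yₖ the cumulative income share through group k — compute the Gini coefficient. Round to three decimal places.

0.289

Cumulative income shares Yₖ: 0.1010, 0.2450, 0.3920, 0.5390, 1.0000
Σ (Xₖ−Xₖ₋₁)(Yₖ+Yₖ₋₁) = (1/5)(0.1010+0.0000) + (1/5)(0.2450+0.1010) + (1/5)(0.3920+0.2450) + (1/5)(0.5390+0.3920) + (1/5)(1.0000+0.5390)
  = 0.0202 + 0.0692 + 0.1274 + 0.1862 + 0.3078 = 0.7108
G = 1 − 0.7108 = 0.2892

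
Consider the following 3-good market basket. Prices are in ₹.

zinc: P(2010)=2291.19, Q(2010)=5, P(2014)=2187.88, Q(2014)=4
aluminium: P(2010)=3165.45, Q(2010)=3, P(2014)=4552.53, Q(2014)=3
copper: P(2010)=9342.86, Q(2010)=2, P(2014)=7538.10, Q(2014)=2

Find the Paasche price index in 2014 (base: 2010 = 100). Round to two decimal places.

100.37

Paasche price index uses current-period quantities as weights.
ΣP(2014)·Q(2014) = 2187.88×4 + 4552.53×3 + 7538.10×2 = 8751.52 + 13657.59 + 15076.2 = 37485.31
ΣP(2010)·Q(2014) = 2291.19×4 + 3165.45×3 + 9342.86×2 = 9164.76 + 9496.35 + 18685.72 = 37346.83
Index = 37485.31 / 37346.83 × 100 = 100.3708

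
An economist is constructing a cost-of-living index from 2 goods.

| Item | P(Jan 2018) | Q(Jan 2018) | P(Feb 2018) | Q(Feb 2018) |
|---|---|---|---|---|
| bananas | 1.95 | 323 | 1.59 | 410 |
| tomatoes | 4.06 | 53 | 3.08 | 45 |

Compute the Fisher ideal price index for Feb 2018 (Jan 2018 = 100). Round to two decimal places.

Laspeyres component (base-period weights):
ΣP(Feb 2018)Q(Jan 2018) = 1.59×323 + 3.08×53 = 513.57 + 163.24 = 676.81
ΣP(Jan 2018)Q(Jan 2018) = 1.95×323 + 4.06×53 = 629.85 + 215.18 = 845.03
L = 676.81 / 845.03 × 100 = 80.0930
Paasche component (current-period weights):
ΣP(Feb 2018)Q(Feb 2018) = 1.59×410 + 3.08×45 = 651.9 + 138.6 = 790.5
ΣP(Jan 2018)Q(Feb 2018) = 1.95×410 + 4.06×45 = 799.5 + 182.7 = 982.2
P = 790.5 / 982.2 × 100 = 80.4826
Fisher = √(L × P) = √(80.0930 × 80.4826) = 80.2876

80.29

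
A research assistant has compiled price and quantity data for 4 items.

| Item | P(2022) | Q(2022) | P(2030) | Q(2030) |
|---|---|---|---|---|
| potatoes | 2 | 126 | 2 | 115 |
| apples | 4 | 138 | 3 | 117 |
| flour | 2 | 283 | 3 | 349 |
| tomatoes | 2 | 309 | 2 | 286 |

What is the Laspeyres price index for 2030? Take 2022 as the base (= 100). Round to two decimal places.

107.29

Laspeyres price index uses base-period quantities as weights.
ΣP(2030)·Q(2022) = 2×126 + 3×138 + 3×283 + 2×309 = 252 + 414 + 849 + 618 = 2133
ΣP(2022)·Q(2022) = 2×126 + 4×138 + 2×283 + 2×309 = 252 + 552 + 566 + 618 = 1988
Index = 2133 / 1988 × 100 = 107.2938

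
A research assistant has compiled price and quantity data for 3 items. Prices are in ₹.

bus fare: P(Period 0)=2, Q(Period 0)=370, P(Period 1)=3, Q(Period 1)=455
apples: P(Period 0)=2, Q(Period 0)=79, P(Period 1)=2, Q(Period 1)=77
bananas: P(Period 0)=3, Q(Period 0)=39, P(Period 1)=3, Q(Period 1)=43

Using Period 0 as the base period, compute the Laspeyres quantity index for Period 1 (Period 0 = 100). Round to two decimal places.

117.54

Laspeyres quantity index uses base-period prices as weights.
ΣP(Period 0)·Q(Period 1) = 2×455 + 2×77 + 3×43 = 910 + 154 + 129 = 1193
ΣP(Period 0)·Q(Period 0) = 2×370 + 2×79 + 3×39 = 740 + 158 + 117 = 1015
Index = 1193 / 1015 × 100 = 117.5369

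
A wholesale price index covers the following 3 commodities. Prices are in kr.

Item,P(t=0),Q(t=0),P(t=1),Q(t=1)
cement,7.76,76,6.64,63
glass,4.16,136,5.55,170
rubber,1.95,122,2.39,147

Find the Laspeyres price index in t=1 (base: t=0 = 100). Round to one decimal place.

111.3

Laspeyres price index uses base-period quantities as weights.
ΣP(t=1)·Q(t=0) = 6.64×76 + 5.55×136 + 2.39×122 = 504.64 + 754.8 + 291.58 = 1551.02
ΣP(t=0)·Q(t=0) = 7.76×76 + 4.16×136 + 1.95×122 = 589.76 + 565.76 + 237.9 = 1393.42
Index = 1551.02 / 1393.42 × 100 = 111.3103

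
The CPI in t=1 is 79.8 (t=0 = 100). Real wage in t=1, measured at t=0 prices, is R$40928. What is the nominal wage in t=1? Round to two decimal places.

Nominal = Real × (Index/100) = 40928 × (79.8/100)
        = 40928 × 0.798 = 32660.5440

32660.54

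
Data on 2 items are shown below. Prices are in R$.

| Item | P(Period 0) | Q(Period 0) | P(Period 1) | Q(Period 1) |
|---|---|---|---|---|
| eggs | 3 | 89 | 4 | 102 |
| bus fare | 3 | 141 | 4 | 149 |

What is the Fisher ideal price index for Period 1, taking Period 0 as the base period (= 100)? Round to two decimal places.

133.33

Laspeyres component (base-period weights):
ΣP(Period 1)Q(Period 0) = 4×89 + 4×141 = 356 + 564 = 920
ΣP(Period 0)Q(Period 0) = 3×89 + 3×141 = 267 + 423 = 690
L = 920 / 690 × 100 = 133.3333
Paasche component (current-period weights):
ΣP(Period 1)Q(Period 1) = 4×102 + 4×149 = 408 + 596 = 1004
ΣP(Period 0)Q(Period 1) = 3×102 + 3×149 = 306 + 447 = 753
P = 1004 / 753 × 100 = 133.3333
Fisher = √(L × P) = √(133.3333 × 133.3333) = 133.3333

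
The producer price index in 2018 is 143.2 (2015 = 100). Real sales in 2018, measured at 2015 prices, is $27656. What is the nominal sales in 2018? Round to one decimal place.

Nominal = Real × (Index/100) = 27656 × (143.2/100)
        = 27656 × 1.432 = 39603.3920

39603.4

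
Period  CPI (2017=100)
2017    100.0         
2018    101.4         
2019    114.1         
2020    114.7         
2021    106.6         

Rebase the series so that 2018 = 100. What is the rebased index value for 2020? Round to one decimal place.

Rebased(2020) = 114.7 / 101.4 × 100 = 113.1164

113.1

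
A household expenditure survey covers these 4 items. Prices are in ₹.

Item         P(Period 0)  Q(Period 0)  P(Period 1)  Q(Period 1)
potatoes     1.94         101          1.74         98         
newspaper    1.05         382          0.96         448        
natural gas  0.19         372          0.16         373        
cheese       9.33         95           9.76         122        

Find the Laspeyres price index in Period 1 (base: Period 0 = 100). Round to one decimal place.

98.4

Laspeyres price index uses base-period quantities as weights.
ΣP(Period 1)·Q(Period 0) = 1.74×101 + 0.96×382 + 0.16×372 + 9.76×95 = 175.74 + 366.72 + 59.52 + 927.2 = 1529.18
ΣP(Period 0)·Q(Period 0) = 1.94×101 + 1.05×382 + 0.19×372 + 9.33×95 = 195.94 + 401.1 + 70.68 + 886.35 = 1554.07
Index = 1529.18 / 1554.07 × 100 = 98.3984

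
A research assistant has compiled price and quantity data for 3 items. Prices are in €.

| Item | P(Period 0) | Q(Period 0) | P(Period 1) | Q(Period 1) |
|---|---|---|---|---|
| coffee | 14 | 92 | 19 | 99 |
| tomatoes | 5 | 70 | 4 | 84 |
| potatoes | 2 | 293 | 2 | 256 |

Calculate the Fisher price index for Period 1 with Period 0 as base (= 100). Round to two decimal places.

117.63

Laspeyres component (base-period weights):
ΣP(Period 1)Q(Period 0) = 19×92 + 4×70 + 2×293 = 1748 + 280 + 586 = 2614
ΣP(Period 0)Q(Period 0) = 14×92 + 5×70 + 2×293 = 1288 + 350 + 586 = 2224
L = 2614 / 2224 × 100 = 117.5360
Paasche component (current-period weights):
ΣP(Period 1)Q(Period 1) = 19×99 + 4×84 + 2×256 = 1881 + 336 + 512 = 2729
ΣP(Period 0)Q(Period 1) = 14×99 + 5×84 + 2×256 = 1386 + 420 + 512 = 2318
P = 2729 / 2318 × 100 = 117.7308
Fisher = √(L × P) = √(117.5360 × 117.7308) = 117.6333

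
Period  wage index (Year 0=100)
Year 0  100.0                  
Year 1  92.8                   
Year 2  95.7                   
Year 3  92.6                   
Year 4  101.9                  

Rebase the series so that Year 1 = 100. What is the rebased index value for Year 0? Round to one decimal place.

Rebased(Year 0) = 100.0 / 92.8 × 100 = 107.7586

107.8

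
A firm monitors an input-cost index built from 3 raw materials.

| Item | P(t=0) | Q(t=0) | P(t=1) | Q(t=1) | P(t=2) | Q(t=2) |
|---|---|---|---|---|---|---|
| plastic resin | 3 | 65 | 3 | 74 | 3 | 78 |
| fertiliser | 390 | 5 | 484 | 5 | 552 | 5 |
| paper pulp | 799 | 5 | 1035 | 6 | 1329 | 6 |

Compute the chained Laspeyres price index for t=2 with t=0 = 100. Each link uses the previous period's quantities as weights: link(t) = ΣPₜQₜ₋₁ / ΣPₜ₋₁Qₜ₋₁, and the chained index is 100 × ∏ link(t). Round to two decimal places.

Link t=0→t=1:
ΣP(t=1)Q(t=0) = 3×65 + 484×5 + 1035×5 = 195 + 2420 + 5175 = 7790
ΣP(t=0)Q(t=0) = 3×65 + 390×5 + 799×5 = 195 + 1950 + 3995 = 6140
link = 7790/6140 = 1.268730
Link t=1→t=2:
ΣP(t=2)Q(t=1) = 3×74 + 552×5 + 1329×6 = 222 + 2760 + 7974 = 10956
ΣP(t=1)Q(t=1) = 3×74 + 484×5 + 1035×6 = 222 + 2420 + 6210 = 8852
link = 10956/8852 = 1.237686
Chained index = 100 × 1.268730 × 1.237686 = 157.0289

157.03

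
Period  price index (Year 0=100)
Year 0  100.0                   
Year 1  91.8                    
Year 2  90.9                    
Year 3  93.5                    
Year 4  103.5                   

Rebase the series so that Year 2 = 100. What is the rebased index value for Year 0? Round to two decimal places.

Rebased(Year 0) = 100.0 / 90.9 × 100 = 110.0110

110.01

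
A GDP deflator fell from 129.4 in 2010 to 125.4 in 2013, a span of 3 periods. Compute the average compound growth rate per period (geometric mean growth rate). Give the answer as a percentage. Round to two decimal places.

Growth factor = (125.4/129.4)^(1/3) = (0.969088)^(1/3) = 0.989588
Growth rate = 0.989588 − 1 = -0.010412 = -1.0412%

-1.04%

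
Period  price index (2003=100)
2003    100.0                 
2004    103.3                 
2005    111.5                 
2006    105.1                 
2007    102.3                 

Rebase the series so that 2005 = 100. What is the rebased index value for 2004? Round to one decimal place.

92.6

Rebased(2004) = 103.3 / 111.5 × 100 = 92.6457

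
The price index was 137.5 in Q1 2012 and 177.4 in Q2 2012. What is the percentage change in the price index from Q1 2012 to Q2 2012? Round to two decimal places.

Change = (177.4 − 137.5) / 137.5 × 100
       = 39.9 / 137.5 × 100 = 29.0182%

29.02%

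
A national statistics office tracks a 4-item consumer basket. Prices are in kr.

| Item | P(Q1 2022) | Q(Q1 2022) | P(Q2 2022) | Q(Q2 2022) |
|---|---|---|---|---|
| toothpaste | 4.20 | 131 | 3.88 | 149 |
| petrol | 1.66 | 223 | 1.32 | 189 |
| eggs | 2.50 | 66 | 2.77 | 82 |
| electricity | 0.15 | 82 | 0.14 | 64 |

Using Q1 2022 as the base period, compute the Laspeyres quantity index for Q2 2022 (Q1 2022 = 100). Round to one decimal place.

Laspeyres quantity index uses base-period prices as weights.
ΣP(Q1 2022)·Q(Q2 2022) = 4.20×149 + 1.66×189 + 2.50×82 + 0.15×64 = 625.8 + 313.74 + 205 + 9.6 = 1154.14
ΣP(Q1 2022)·Q(Q1 2022) = 4.20×131 + 1.66×223 + 2.50×66 + 0.15×82 = 550.2 + 370.18 + 165 + 12.3 = 1097.68
Index = 1154.14 / 1097.68 × 100 = 105.1436

105.1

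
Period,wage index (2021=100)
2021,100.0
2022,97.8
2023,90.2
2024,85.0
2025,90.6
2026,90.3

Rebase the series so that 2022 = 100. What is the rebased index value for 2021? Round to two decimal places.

102.25

Rebased(2021) = 100.0 / 97.8 × 100 = 102.2495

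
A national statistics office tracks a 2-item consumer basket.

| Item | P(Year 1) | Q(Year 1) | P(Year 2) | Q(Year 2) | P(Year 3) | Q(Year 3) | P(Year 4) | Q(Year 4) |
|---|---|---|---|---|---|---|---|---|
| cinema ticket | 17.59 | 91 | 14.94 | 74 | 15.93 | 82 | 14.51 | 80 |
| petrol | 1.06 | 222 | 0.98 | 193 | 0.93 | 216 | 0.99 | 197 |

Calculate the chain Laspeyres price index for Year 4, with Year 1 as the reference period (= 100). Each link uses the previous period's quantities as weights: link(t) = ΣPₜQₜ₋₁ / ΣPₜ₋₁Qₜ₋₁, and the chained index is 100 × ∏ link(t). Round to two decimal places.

Link Year 1→Year 2:
ΣP(Year 2)Q(Year 1) = 14.94×91 + 0.98×222 = 1359.54 + 217.56 = 1577.1
ΣP(Year 1)Q(Year 1) = 17.59×91 + 1.06×222 = 1600.69 + 235.32 = 1836.01
link = 1577.1/1836.01 = 0.858982
Link Year 2→Year 3:
ΣP(Year 3)Q(Year 2) = 15.93×74 + 0.93×193 = 1178.82 + 179.49 = 1358.31
ΣP(Year 2)Q(Year 2) = 14.94×74 + 0.98×193 = 1105.56 + 189.14 = 1294.7
link = 1358.31/1294.7 = 1.049131
Link Year 3→Year 4:
ΣP(Year 4)Q(Year 3) = 14.51×82 + 0.99×216 = 1189.82 + 213.84 = 1403.66
ΣP(Year 3)Q(Year 3) = 15.93×82 + 0.93×216 = 1306.26 + 200.88 = 1507.14
link = 1403.66/1507.14 = 0.931340
Chained index = 100 × 0.858982 × 1.049131 × 0.931340 = 83.9310

83.93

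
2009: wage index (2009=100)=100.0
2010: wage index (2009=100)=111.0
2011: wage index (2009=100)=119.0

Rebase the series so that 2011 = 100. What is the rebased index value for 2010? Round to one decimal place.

Rebased(2010) = 111.0 / 119.0 × 100 = 93.2773

93.3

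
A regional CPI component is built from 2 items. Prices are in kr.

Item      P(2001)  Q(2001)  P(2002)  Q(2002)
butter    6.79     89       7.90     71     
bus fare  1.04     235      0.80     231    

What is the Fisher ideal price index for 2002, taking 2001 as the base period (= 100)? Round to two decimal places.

Laspeyres component (base-period weights):
ΣP(2002)Q(2001) = 7.90×89 + 0.80×235 = 703.1 + 188 = 891.1
ΣP(2001)Q(2001) = 6.79×89 + 1.04×235 = 604.31 + 244.4 = 848.71
L = 891.1 / 848.71 × 100 = 104.9946
Paasche component (current-period weights):
ΣP(2002)Q(2002) = 7.90×71 + 0.80×231 = 560.9 + 184.8 = 745.7
ΣP(2001)Q(2002) = 6.79×71 + 1.04×231 = 482.09 + 240.24 = 722.33
P = 745.7 / 722.33 × 100 = 103.2354
Fisher = √(L × P) = √(104.9946 × 103.2354) = 104.1113

104.11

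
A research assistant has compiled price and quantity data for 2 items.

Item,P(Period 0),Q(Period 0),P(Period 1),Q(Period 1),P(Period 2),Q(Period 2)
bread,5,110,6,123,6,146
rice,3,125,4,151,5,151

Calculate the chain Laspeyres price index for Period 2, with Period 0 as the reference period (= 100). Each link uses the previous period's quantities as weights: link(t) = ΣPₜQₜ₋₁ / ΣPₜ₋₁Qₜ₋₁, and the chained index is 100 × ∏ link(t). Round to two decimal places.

139.52

Link Period 0→Period 1:
ΣP(Period 1)Q(Period 0) = 6×110 + 4×125 = 660 + 500 = 1160
ΣP(Period 0)Q(Period 0) = 5×110 + 3×125 = 550 + 375 = 925
link = 1160/925 = 1.254054
Link Period 1→Period 2:
ΣP(Period 2)Q(Period 1) = 6×123 + 5×151 = 738 + 755 = 1493
ΣP(Period 1)Q(Period 1) = 6×123 + 4×151 = 738 + 604 = 1342
link = 1493/1342 = 1.112519
Chained index = 100 × 1.254054 × 1.112519 = 139.5158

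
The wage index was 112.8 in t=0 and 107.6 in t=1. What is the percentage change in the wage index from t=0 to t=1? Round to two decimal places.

-4.61%

Change = (107.6 − 112.8) / 112.8 × 100
       = -5.2 / 112.8 × 100 = -4.6099%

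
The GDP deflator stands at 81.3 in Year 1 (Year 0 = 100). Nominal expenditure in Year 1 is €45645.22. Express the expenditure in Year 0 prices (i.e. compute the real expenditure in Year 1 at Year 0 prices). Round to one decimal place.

56144.2

Real = Nominal ÷ (Index/100) = 45645.22 ÷ (81.3/100)
     = 45645.22 ÷ 0.813 = 56144.1820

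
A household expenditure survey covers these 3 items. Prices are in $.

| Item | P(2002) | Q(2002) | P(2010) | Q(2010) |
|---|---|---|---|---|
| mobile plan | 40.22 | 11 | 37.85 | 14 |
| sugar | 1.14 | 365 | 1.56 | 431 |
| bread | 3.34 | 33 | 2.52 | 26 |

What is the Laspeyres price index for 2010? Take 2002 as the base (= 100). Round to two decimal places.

Laspeyres price index uses base-period quantities as weights.
ΣP(2010)·Q(2002) = 37.85×11 + 1.56×365 + 2.52×33 = 416.35 + 569.4 + 83.16 = 1068.91
ΣP(2002)·Q(2002) = 40.22×11 + 1.14×365 + 3.34×33 = 442.42 + 416.1 + 110.22 = 968.74
Index = 1068.91 / 968.74 × 100 = 110.3402

110.34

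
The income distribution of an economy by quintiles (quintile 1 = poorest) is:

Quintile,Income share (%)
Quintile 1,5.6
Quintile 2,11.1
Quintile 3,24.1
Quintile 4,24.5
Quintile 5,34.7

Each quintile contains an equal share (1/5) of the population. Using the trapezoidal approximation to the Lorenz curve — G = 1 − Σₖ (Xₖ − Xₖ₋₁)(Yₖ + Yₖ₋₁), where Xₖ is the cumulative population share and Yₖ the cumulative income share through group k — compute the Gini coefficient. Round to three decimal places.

Cumulative income shares Yₖ: 0.0560, 0.1670, 0.4080, 0.6530, 1.0000
Σ (Xₖ−Xₖ₋₁)(Yₖ+Yₖ₋₁) = (1/5)(0.0560+0.0000) + (1/5)(0.1670+0.0560) + (1/5)(0.4080+0.1670) + (1/5)(0.6530+0.4080) + (1/5)(1.0000+0.6530)
  = 0.0112 + 0.0446 + 0.1150 + 0.2122 + 0.3306 = 0.7136
G = 1 − 0.7136 = 0.2864

0.286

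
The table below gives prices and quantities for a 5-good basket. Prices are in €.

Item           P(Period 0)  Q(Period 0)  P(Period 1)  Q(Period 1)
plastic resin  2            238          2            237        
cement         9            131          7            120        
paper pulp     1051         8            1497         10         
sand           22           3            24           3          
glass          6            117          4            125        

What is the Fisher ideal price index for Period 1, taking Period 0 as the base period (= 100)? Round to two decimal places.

Laspeyres component (base-period weights):
ΣP(Period 1)Q(Period 0) = 2×238 + 7×131 + 1497×8 + 24×3 + 4×117 = 476 + 917 + 11976 + 72 + 468 = 13909
ΣP(Period 0)Q(Period 0) = 2×238 + 9×131 + 1051×8 + 22×3 + 6×117 = 476 + 1179 + 8408 + 66 + 702 = 10831
L = 13909 / 10831 × 100 = 128.4184
Paasche component (current-period weights):
ΣP(Period 1)Q(Period 1) = 2×237 + 7×120 + 1497×10 + 24×3 + 4×125 = 474 + 840 + 14970 + 72 + 500 = 16856
ΣP(Period 0)Q(Period 1) = 2×237 + 9×120 + 1051×10 + 22×3 + 6×125 = 474 + 1080 + 10510 + 66 + 750 = 12880
P = 16856 / 12880 × 100 = 130.8696
Fisher = √(L × P) = √(128.4184 × 130.8696) = 129.6382

129.64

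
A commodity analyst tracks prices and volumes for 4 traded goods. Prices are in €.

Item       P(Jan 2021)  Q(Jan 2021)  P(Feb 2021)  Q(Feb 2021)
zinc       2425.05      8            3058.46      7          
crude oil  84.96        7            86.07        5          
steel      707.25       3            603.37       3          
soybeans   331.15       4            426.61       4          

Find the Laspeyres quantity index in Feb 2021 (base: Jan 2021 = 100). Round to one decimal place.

Laspeyres quantity index uses base-period prices as weights.
ΣP(Jan 2021)·Q(Feb 2021) = 2425.05×7 + 84.96×5 + 707.25×3 + 331.15×4 = 16975.35 + 424.8 + 2121.75 + 1324.6 = 20846.5
ΣP(Jan 2021)·Q(Jan 2021) = 2425.05×8 + 84.96×7 + 707.25×3 + 331.15×4 = 19400.4 + 594.72 + 2121.75 + 1324.6 = 23441.47
Index = 20846.5 / 23441.47 × 100 = 88.9300

88.9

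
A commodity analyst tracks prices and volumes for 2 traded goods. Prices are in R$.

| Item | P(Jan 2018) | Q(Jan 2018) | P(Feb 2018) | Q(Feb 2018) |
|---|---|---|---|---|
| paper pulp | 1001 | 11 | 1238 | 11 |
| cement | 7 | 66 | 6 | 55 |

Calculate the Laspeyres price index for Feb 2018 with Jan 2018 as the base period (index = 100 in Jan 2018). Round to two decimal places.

122.15

Laspeyres price index uses base-period quantities as weights.
ΣP(Feb 2018)·Q(Jan 2018) = 1238×11 + 6×66 = 13618 + 396 = 14014
ΣP(Jan 2018)·Q(Jan 2018) = 1001×11 + 7×66 = 11011 + 462 = 11473
Index = 14014 / 11473 × 100 = 122.1477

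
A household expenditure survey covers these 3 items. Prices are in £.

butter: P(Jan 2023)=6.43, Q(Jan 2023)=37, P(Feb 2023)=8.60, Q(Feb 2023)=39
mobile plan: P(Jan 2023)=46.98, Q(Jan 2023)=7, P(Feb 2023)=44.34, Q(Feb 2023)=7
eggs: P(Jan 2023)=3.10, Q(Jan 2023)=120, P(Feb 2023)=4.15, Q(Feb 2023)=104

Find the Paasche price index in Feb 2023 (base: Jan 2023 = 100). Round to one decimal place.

Paasche price index uses current-period quantities as weights.
ΣP(Feb 2023)·Q(Feb 2023) = 8.60×39 + 44.34×7 + 4.15×104 = 335.4 + 310.38 + 431.6 = 1077.38
ΣP(Jan 2023)·Q(Feb 2023) = 6.43×39 + 46.98×7 + 3.10×104 = 250.77 + 328.86 + 322.4 = 902.03
Index = 1077.38 / 902.03 × 100 = 119.4395

119.4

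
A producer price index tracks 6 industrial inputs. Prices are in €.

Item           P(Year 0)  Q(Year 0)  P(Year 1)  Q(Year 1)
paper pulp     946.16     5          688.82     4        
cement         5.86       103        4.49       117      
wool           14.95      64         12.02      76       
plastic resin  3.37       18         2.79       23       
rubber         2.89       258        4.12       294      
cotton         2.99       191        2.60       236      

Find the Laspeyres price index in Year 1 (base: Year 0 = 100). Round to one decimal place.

82.0

Laspeyres price index uses base-period quantities as weights.
ΣP(Year 1)·Q(Year 0) = 688.82×5 + 4.49×103 + 12.02×64 + 2.79×18 + 4.12×258 + 2.60×191 = 3444.1 + 462.47 + 769.28 + 50.22 + 1062.96 + 496.6 = 6285.63
ΣP(Year 0)·Q(Year 0) = 946.16×5 + 5.86×103 + 14.95×64 + 3.37×18 + 2.89×258 + 2.99×191 = 4730.8 + 603.58 + 956.8 + 60.66 + 745.62 + 571.09 = 7668.55
Index = 6285.63 / 7668.55 × 100 = 81.9663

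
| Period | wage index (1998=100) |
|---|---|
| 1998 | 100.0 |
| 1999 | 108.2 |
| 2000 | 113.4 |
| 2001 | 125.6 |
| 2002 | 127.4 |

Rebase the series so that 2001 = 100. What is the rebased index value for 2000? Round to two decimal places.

Rebased(2000) = 113.4 / 125.6 × 100 = 90.2866

90.29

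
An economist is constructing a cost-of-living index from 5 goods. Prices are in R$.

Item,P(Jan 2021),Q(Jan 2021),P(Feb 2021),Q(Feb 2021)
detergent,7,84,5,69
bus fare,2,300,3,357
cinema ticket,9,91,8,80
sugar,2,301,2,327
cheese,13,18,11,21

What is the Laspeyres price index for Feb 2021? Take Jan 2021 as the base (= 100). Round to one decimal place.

Laspeyres price index uses base-period quantities as weights.
ΣP(Feb 2021)·Q(Jan 2021) = 5×84 + 3×300 + 8×91 + 2×301 + 11×18 = 420 + 900 + 728 + 602 + 198 = 2848
ΣP(Jan 2021)·Q(Jan 2021) = 7×84 + 2×300 + 9×91 + 2×301 + 13×18 = 588 + 600 + 819 + 602 + 234 = 2843
Index = 2848 / 2843 × 100 = 100.1759

100.2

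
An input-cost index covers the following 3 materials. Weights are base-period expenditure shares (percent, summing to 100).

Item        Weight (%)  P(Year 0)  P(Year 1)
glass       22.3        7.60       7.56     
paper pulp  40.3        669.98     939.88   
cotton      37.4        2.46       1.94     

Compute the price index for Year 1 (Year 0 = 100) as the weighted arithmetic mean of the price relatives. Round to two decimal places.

glass: 22.3 × (7.56/7.60) = 22.3 × 0.994737 = 22.1826
paper pulp: 40.3 × (939.88/669.98) = 40.3 × 1.402848 = 56.5348
cotton: 37.4 × (1.94/2.46) = 37.4 × 0.788618 = 29.4943
Index = Σ wᵢ·(p₁ᵢ/p₀ᵢ) = 22.1826 + 56.5348 + 29.4943 = 108.2117

108.21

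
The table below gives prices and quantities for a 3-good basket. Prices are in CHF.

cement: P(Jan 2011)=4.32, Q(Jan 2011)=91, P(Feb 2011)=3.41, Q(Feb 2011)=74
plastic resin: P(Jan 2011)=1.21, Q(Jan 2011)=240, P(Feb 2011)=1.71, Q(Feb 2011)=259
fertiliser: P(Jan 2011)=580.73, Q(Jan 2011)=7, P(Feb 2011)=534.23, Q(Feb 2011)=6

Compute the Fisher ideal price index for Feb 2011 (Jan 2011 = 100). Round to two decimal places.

Laspeyres component (base-period weights):
ΣP(Feb 2011)Q(Jan 2011) = 3.41×91 + 1.71×240 + 534.23×7 = 310.31 + 410.4 + 3739.61 = 4460.32
ΣP(Jan 2011)Q(Jan 2011) = 4.32×91 + 1.21×240 + 580.73×7 = 393.12 + 290.4 + 4065.11 = 4748.63
L = 4460.32 / 4748.63 × 100 = 93.9286
Paasche component (current-period weights):
ΣP(Feb 2011)Q(Feb 2011) = 3.41×74 + 1.71×259 + 534.23×6 = 252.34 + 442.89 + 3205.38 = 3900.61
ΣP(Jan 2011)Q(Feb 2011) = 4.32×74 + 1.21×259 + 580.73×6 = 319.68 + 313.39 + 3484.38 = 4117.45
P = 3900.61 / 4117.45 × 100 = 94.7336
Fisher = √(L × P) = √(93.9286 × 94.7336) = 94.3302

94.33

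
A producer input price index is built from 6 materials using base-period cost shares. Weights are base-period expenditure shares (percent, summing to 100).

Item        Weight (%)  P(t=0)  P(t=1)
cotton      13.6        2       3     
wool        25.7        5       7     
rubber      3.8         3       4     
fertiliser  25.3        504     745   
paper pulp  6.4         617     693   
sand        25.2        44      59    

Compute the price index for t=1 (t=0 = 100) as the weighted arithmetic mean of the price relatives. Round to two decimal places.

cotton: 13.6 × (3/2) = 13.6 × 1.500000 = 20.4000
wool: 25.7 × (7/5) = 25.7 × 1.400000 = 35.9800
rubber: 3.8 × (4/3) = 3.8 × 1.333333 = 5.0667
fertiliser: 25.3 × (745/504) = 25.3 × 1.478175 = 37.3978
paper pulp: 6.4 × (693/617) = 6.4 × 1.123177 = 7.1883
sand: 25.2 × (59/44) = 25.2 × 1.340909 = 33.7909
Index = Σ wᵢ·(p₁ᵢ/p₀ᵢ) = 20.4000 + 35.9800 + 5.0667 + 37.3978 + 7.1883 + 33.7909 = 139.8237

139.82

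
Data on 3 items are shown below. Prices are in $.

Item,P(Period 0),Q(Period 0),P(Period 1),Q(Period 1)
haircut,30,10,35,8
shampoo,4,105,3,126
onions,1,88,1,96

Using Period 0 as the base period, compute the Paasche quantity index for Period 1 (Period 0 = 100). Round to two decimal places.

100.13

Paasche quantity index uses current-period prices as weights.
ΣP(Period 1)·Q(Period 1) = 35×8 + 3×126 + 1×96 = 280 + 378 + 96 = 754
ΣP(Period 1)·Q(Period 0) = 35×10 + 3×105 + 1×88 = 350 + 315 + 88 = 753
Index = 754 / 753 × 100 = 100.1328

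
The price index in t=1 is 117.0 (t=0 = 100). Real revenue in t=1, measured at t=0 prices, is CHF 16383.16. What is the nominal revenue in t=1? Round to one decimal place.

Nominal = Real × (Index/100) = 16383.16 × (117.0/100)
        = 16383.16 × 1.170 = 19168.2972

19168.3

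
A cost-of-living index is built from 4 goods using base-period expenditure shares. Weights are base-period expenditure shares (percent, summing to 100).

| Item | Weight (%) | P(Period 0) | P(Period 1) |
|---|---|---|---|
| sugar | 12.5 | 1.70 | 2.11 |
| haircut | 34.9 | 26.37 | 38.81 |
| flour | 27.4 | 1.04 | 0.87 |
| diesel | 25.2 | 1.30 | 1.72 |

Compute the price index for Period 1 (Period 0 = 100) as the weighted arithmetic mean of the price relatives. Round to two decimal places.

123.14

sugar: 12.5 × (2.11/1.70) = 12.5 × 1.241176 = 15.5147
haircut: 34.9 × (38.81/26.37) = 34.9 × 1.471748 = 51.3640
flour: 27.4 × (0.87/1.04) = 27.4 × 0.836538 = 22.9212
diesel: 25.2 × (1.72/1.30) = 25.2 × 1.323077 = 33.3415
Index = Σ wᵢ·(p₁ᵢ/p₀ᵢ) = 15.5147 + 51.3640 + 22.9212 + 33.3415 = 123.1414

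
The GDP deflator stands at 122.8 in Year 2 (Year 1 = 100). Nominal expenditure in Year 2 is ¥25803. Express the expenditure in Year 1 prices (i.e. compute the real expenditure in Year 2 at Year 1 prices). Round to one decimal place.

Real = Nominal ÷ (Index/100) = 25803 ÷ (122.8/100)
     = 25803 ÷ 1.228 = 21012.2150

21012.2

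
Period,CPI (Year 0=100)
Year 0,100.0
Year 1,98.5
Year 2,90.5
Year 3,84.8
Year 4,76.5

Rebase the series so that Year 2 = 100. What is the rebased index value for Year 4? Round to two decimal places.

84.53

Rebased(Year 4) = 76.5 / 90.5 × 100 = 84.5304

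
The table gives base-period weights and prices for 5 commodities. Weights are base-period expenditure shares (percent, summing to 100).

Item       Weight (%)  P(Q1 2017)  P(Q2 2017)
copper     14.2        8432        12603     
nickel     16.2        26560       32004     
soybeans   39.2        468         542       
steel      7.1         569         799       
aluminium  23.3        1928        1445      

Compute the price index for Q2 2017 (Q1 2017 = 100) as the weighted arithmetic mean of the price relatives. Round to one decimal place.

113.6

copper: 14.2 × (12603/8432) = 14.2 × 1.494663 = 21.2242
nickel: 16.2 × (32004/26560) = 16.2 × 1.204970 = 19.5205
soybeans: 39.2 × (542/468) = 39.2 × 1.158120 = 45.3983
steel: 7.1 × (799/569) = 7.1 × 1.404218 = 9.9699
aluminium: 23.3 × (1445/1928) = 23.3 × 0.749481 = 17.4629
Index = Σ wᵢ·(p₁ᵢ/p₀ᵢ) = 21.2242 + 19.5205 + 45.3983 + 9.9699 + 17.4629 = 113.5759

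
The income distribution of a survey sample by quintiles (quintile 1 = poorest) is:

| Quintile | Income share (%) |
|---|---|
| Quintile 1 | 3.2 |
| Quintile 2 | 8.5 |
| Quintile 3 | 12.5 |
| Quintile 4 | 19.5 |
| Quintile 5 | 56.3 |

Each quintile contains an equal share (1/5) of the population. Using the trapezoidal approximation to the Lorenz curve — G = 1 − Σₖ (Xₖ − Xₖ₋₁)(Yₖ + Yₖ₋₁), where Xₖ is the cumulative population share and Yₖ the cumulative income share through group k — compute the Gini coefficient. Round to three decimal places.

Cumulative income shares Yₖ: 0.0320, 0.1170, 0.2420, 0.4370, 1.0000
Σ (Xₖ−Xₖ₋₁)(Yₖ+Yₖ₋₁) = (1/5)(0.0320+0.0000) + (1/5)(0.1170+0.0320) + (1/5)(0.2420+0.1170) + (1/5)(0.4370+0.2420) + (1/5)(1.0000+0.4370)
  = 0.0064 + 0.0298 + 0.0718 + 0.1358 + 0.2874 = 0.5312
G = 1 − 0.5312 = 0.4688

0.469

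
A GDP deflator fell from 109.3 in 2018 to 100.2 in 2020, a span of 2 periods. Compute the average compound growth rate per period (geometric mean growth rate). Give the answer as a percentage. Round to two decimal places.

Growth factor = (100.2/109.3)^(1/2) = (0.916743)^(1/2) = 0.957467
Growth rate = 0.957467 − 1 = -0.042533 = -4.2533%

-4.25%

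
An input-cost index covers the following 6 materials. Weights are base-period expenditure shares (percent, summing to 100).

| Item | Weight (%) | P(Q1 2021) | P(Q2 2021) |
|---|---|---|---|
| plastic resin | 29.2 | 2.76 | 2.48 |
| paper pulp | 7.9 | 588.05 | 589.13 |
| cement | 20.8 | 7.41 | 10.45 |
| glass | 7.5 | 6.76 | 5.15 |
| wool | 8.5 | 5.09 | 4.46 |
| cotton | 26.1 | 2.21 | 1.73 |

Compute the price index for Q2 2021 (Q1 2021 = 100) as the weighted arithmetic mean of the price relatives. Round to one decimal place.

97.1

plastic resin: 29.2 × (2.48/2.76) = 29.2 × 0.898551 = 26.2377
paper pulp: 7.9 × (589.13/588.05) = 7.9 × 1.001837 = 7.9145
cement: 20.8 × (10.45/7.41) = 20.8 × 1.410256 = 29.3333
glass: 7.5 × (5.15/6.76) = 7.5 × 0.761834 = 5.7138
wool: 8.5 × (4.46/5.09) = 8.5 × 0.876228 = 7.4479
cotton: 26.1 × (1.73/2.21) = 26.1 × 0.782805 = 20.4312
Index = Σ wᵢ·(p₁ᵢ/p₀ᵢ) = 26.2377 + 7.9145 + 29.3333 + 5.7138 + 7.4479 + 20.4312 = 97.0784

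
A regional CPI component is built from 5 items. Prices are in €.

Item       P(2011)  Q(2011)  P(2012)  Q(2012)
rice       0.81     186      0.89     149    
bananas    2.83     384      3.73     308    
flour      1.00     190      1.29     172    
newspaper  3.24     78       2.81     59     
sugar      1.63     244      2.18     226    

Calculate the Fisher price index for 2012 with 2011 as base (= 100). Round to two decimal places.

Laspeyres component (base-period weights):
ΣP(2012)Q(2011) = 0.89×186 + 3.73×384 + 1.29×190 + 2.81×78 + 2.18×244 = 165.54 + 1432.32 + 245.1 + 219.18 + 531.92 = 2594.06
ΣP(2011)Q(2011) = 0.81×186 + 2.83×384 + 1.00×190 + 3.24×78 + 1.63×244 = 150.66 + 1086.72 + 190 + 252.72 + 397.72 = 2077.82
L = 2594.06 / 2077.82 × 100 = 124.8453
Paasche component (current-period weights):
ΣP(2012)Q(2012) = 0.89×149 + 3.73×308 + 1.29×172 + 2.81×59 + 2.18×226 = 132.61 + 1148.84 + 221.88 + 165.79 + 492.68 = 2161.8
ΣP(2011)Q(2012) = 0.81×149 + 2.83×308 + 1.00×172 + 3.24×59 + 1.63×226 = 120.69 + 871.64 + 172 + 191.16 + 368.38 = 1723.87
P = 2161.8 / 1723.87 × 100 = 125.4039
Fisher = √(L × P) = √(124.8453 × 125.4039) = 125.1243

125.12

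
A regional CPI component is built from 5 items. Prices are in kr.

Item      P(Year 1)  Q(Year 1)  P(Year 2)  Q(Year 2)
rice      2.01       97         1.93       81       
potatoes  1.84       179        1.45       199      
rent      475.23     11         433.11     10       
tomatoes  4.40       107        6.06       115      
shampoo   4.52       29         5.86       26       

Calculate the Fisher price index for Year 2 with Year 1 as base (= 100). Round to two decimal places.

95.08

Laspeyres component (base-period weights):
ΣP(Year 2)Q(Year 1) = 1.93×97 + 1.45×179 + 433.11×11 + 6.06×107 + 5.86×29 = 187.21 + 259.55 + 4764.21 + 648.42 + 169.94 = 6029.33
ΣP(Year 1)Q(Year 1) = 2.01×97 + 1.84×179 + 475.23×11 + 4.40×107 + 4.52×29 = 194.97 + 329.36 + 5227.53 + 470.8 + 131.08 = 6353.74
L = 6029.33 / 6353.74 × 100 = 94.8942
Paasche component (current-period weights):
ΣP(Year 2)Q(Year 2) = 1.93×81 + 1.45×199 + 433.11×10 + 6.06×115 + 5.86×26 = 156.33 + 288.55 + 4331.1 + 696.9 + 152.36 = 5625.24
ΣP(Year 1)Q(Year 2) = 2.01×81 + 1.84×199 + 475.23×10 + 4.40×115 + 4.52×26 = 162.81 + 366.16 + 4752.3 + 506 + 117.52 = 5904.79
P = 5625.24 / 5904.79 × 100 = 95.2657
Fisher = √(L × P) = √(94.8942 × 95.2657) = 95.0798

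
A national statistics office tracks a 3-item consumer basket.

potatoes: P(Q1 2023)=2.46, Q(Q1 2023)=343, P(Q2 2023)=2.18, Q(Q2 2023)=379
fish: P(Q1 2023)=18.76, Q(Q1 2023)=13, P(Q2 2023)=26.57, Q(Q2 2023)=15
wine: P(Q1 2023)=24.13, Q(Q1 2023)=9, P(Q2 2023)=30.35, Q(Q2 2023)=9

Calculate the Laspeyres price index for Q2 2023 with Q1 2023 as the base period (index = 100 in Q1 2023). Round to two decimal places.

Laspeyres price index uses base-period quantities as weights.
ΣP(Q2 2023)·Q(Q1 2023) = 2.18×343 + 26.57×13 + 30.35×9 = 747.74 + 345.41 + 273.15 = 1366.3
ΣP(Q1 2023)·Q(Q1 2023) = 2.46×343 + 18.76×13 + 24.13×9 = 843.78 + 243.88 + 217.17 = 1304.83
Index = 1366.3 / 1304.83 × 100 = 104.7110

104.71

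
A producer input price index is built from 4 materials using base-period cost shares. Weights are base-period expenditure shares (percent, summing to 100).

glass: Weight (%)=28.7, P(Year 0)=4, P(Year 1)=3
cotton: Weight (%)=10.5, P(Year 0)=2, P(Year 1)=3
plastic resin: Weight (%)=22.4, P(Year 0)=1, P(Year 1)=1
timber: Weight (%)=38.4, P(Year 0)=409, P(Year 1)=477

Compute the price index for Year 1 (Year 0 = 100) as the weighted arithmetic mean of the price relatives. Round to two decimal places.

104.46

glass: 28.7 × (3/4) = 28.7 × 0.750000 = 21.5250
cotton: 10.5 × (3/2) = 10.5 × 1.500000 = 15.7500
plastic resin: 22.4 × (1/1) = 22.4 × 1.000000 = 22.4000
timber: 38.4 × (477/409) = 38.4 × 1.166259 = 44.7844
Index = Σ wᵢ·(p₁ᵢ/p₀ᵢ) = 21.5250 + 15.7500 + 22.4000 + 44.7844 = 104.4594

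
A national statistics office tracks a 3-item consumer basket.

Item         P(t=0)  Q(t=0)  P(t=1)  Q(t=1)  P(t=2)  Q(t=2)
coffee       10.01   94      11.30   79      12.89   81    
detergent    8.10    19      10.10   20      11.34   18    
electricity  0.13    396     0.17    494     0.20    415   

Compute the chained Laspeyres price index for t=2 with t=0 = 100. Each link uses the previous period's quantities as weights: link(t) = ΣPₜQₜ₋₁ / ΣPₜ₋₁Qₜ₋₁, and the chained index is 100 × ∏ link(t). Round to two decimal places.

Link t=0→t=1:
ΣP(t=1)Q(t=0) = 11.30×94 + 10.10×19 + 0.17×396 = 1062.2 + 191.9 + 67.32 = 1321.42
ΣP(t=0)Q(t=0) = 10.01×94 + 8.10×19 + 0.13×396 = 940.94 + 153.9 + 51.48 = 1146.32
link = 1321.42/1146.32 = 1.152750
Link t=1→t=2:
ΣP(t=2)Q(t=1) = 12.89×79 + 11.34×20 + 0.20×494 = 1018.31 + 226.8 + 98.8 = 1343.91
ΣP(t=1)Q(t=1) = 11.30×79 + 10.10×20 + 0.17×494 = 892.7 + 202 + 83.98 = 1178.68
link = 1343.91/1178.68 = 1.140182
Chained index = 100 × 1.152750 × 1.140182 = 131.4345

131.43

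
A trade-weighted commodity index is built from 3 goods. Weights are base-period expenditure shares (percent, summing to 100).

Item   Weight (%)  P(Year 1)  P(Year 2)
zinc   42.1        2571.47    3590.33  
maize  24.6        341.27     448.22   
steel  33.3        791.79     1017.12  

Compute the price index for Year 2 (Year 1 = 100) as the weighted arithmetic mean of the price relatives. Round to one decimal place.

zinc: 42.1 × (3590.33/2571.47) = 42.1 × 1.396217 = 58.7807
maize: 24.6 × (448.22/341.27) = 24.6 × 1.313388 = 32.3094
steel: 33.3 × (1017.12/791.79) = 33.3 × 1.284583 = 42.7766
Index = Σ wᵢ·(p₁ᵢ/p₀ᵢ) = 58.7807 + 32.3094 + 42.7766 = 133.8667

133.9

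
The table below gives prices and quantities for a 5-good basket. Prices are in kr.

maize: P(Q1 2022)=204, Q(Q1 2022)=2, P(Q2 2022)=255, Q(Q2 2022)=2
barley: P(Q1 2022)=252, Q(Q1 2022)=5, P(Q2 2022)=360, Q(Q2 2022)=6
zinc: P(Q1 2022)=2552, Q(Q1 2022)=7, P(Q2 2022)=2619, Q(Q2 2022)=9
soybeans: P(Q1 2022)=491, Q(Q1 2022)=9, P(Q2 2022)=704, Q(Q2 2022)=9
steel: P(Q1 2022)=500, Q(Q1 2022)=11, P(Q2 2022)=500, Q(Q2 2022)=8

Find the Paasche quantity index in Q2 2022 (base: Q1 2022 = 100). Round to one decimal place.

112.6

Paasche quantity index uses current-period prices as weights.
ΣP(Q2 2022)·Q(Q2 2022) = 255×2 + 360×6 + 2619×9 + 704×9 + 500×8 = 510 + 2160 + 23571 + 6336 + 4000 = 36577
ΣP(Q2 2022)·Q(Q1 2022) = 255×2 + 360×5 + 2619×7 + 704×9 + 500×11 = 510 + 1800 + 18333 + 6336 + 5500 = 32479
Index = 36577 / 32479 × 100 = 112.6174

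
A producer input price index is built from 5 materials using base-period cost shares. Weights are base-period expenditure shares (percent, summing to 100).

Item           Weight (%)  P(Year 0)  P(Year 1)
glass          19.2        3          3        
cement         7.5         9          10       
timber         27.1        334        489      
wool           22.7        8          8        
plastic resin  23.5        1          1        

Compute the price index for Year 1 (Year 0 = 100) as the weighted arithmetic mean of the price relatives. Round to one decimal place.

glass: 19.2 × (3/3) = 19.2 × 1.000000 = 19.2000
cement: 7.5 × (10/9) = 7.5 × 1.111111 = 8.3333
timber: 27.1 × (489/334) = 27.1 × 1.464072 = 39.6763
wool: 22.7 × (8/8) = 22.7 × 1.000000 = 22.7000
plastic resin: 23.5 × (1/1) = 23.5 × 1.000000 = 23.5000
Index = Σ wᵢ·(p₁ᵢ/p₀ᵢ) = 19.2000 + 8.3333 + 39.6763 + 22.7000 + 23.5000 = 113.4097

113.4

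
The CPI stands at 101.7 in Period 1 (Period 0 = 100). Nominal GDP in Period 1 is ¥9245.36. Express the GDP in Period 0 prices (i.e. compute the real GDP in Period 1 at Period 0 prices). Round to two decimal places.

9090.82

Real = Nominal ÷ (Index/100) = 9245.36 ÷ (101.7/100)
     = 9245.36 ÷ 1.017 = 9090.8161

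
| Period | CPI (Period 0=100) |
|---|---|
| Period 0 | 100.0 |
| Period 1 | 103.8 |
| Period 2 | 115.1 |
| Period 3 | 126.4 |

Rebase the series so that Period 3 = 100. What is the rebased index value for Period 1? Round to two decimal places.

82.12

Rebased(Period 1) = 103.8 / 126.4 × 100 = 82.1203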